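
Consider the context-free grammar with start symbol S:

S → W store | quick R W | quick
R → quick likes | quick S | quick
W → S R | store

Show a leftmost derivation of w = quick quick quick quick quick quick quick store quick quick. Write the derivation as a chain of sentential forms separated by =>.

S => quick R W => quick quick W => quick quick S R => quick quick quick R W R => quick quick quick quick W R => quick quick quick quick S R R => quick quick quick quick W store R R => quick quick quick quick S R store R R => quick quick quick quick quick R store R R => quick quick quick quick quick quick S store R R => quick quick quick quick quick quick quick store R R => quick quick quick quick quick quick quick store quick R => quick quick quick quick quick quick quick store quick quick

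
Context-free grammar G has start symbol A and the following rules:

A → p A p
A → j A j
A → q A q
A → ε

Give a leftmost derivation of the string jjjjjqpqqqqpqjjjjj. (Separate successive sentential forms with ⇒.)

A⇒jAj⇒jjAjj⇒jjjAjjj⇒jjjjAjjjj⇒jjjjjAjjjjj⇒jjjjjqAqjjjjj⇒jjjjjqpApqjjjjj⇒jjjjjqpqAqpqjjjjj⇒jjjjjqpqqAqqpqjjjjj⇒jjjjjqpqqqqpqjjjjj

A ⇒ jAj   [A → j A j]
jAj ⇒ jjAjj   [A → j A j]
jjAjj ⇒ jjjAjjj   [A → j A j]
jjjAjjj ⇒ jjjjAjjjj   [A → j A j]
jjjjAjjjj ⇒ jjjjjAjjjjj   [A → j A j]
jjjjjAjjjjj ⇒ jjjjjqAqjjjjj   [A → q A q]
jjjjjqAqjjjjj ⇒ jjjjjqpApqjjjjj   [A → p A p]
jjjjjqpApqjjjjj ⇒ jjjjjqpqAqpqjjjjj   [A → q A q]
jjjjjqpqAqpqjjjjj ⇒ jjjjjqpqqAqqpqjjjjj   [A → q A q]
jjjjjqpqqAqqpqjjjjj ⇒ jjjjjqpqqqqpqjjjjj   [A → ε]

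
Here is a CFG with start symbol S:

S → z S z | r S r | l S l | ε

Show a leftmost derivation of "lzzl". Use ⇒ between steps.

S ⇒ lSl   [S → l S l]
lSl ⇒ lzSzl   [S → z S z]
lzSzl ⇒ lzzl   [S → ε]

S ⇒ lSl ⇒ lzSzl ⇒ lzzl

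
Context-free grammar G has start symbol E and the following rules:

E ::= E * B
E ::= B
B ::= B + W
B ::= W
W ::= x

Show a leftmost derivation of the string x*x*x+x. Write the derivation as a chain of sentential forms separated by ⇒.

E ⇒ E*B ⇒ E*B*B ⇒ B*B*B ⇒ W*B*B ⇒ x*B*B ⇒ x*W*B ⇒ x*x*B ⇒ x*x*B+W ⇒ x*x*W+W ⇒ x*x*x+W ⇒ x*x*x+x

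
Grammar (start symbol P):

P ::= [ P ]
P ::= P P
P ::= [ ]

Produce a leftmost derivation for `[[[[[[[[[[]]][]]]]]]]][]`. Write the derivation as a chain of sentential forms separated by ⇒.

P ⇒ PP   [P ::= P P]
PP ⇒ [P]P   [P ::= [ P ]]
[P]P ⇒ [[P]]P   [P ::= [ P ]]
[[P]]P ⇒ [[[P]]]P   [P ::= [ P ]]
[[[P]]]P ⇒ [[[[P]]]]P   [P ::= [ P ]]
[[[[P]]]]P ⇒ [[[[[P]]]]]P   [P ::= [ P ]]
[[[[[P]]]]]P ⇒ [[[[[[P]]]]]]P   [P ::= [ P ]]
[[[[[[P]]]]]]P ⇒ [[[[[[[P]]]]]]]P   [P ::= [ P ]]
[[[[[[[P]]]]]]]P ⇒ [[[[[[[PP]]]]]]]P   [P ::= P P]
[[[[[[[PP]]]]]]]P ⇒ [[[[[[[[P]P]]]]]]]P   [P ::= [ P ]]
[[[[[[[[P]P]]]]]]]P ⇒ [[[[[[[[[P]]P]]]]]]]P   [P ::= [ P ]]
[[[[[[[[[P]]P]]]]]]]P ⇒ [[[[[[[[[[]]]P]]]]]]]P   [P ::= [ ]]
[[[[[[[[[[]]]P]]]]]]]P ⇒ [[[[[[[[[[]]][]]]]]]]]P   [P ::= [ ]]
[[[[[[[[[[]]][]]]]]]]]P ⇒ [[[[[[[[[[]]][]]]]]]]][]   [P ::= [ ]]

P ⇒ PP ⇒ [P]P ⇒ [[P]]P ⇒ [[[P]]]P ⇒ [[[[P]]]]P ⇒ [[[[[P]]]]]P ⇒ [[[[[[P]]]]]]P ⇒ [[[[[[[P]]]]]]]P ⇒ [[[[[[[PP]]]]]]]P ⇒ [[[[[[[[P]P]]]]]]]P ⇒ [[[[[[[[[P]]P]]]]]]]P ⇒ [[[[[[[[[[]]]P]]]]]]]P ⇒ [[[[[[[[[[]]][]]]]]]]]P ⇒ [[[[[[[[[[]]][]]]]]]]][]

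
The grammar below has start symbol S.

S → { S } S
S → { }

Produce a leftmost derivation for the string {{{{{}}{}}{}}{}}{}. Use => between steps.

S => {S}S   [S → { S } S]
{S}S => {{S}S}S   [S → { S } S]
{{S}S}S => {{{S}S}S}S   [S → { S } S]
{{{S}S}S}S => {{{{S}S}S}S}S   [S → { S } S]
{{{{S}S}S}S}S => {{{{{}}S}S}S}S   [S → { }]
{{{{{}}S}S}S}S => {{{{{}}{}}S}S}S   [S → { }]
{{{{{}}{}}S}S}S => {{{{{}}{}}{}}S}S   [S → { }]
{{{{{}}{}}{}}S}S => {{{{{}}{}}{}}{}}S   [S → { }]
{{{{{}}{}}{}}{}}S => {{{{{}}{}}{}}{}}{}   [S → { }]

S => {S}S => {{S}S}S => {{{S}S}S}S => {{{{S}S}S}S}S => {{{{{}}S}S}S}S => {{{{{}}{}}S}S}S => {{{{{}}{}}{}}S}S => {{{{{}}{}}{}}{}}S => {{{{{}}{}}{}}{}}{}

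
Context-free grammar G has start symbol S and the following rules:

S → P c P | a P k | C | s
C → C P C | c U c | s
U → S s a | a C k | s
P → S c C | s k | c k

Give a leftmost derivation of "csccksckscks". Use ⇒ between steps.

S ⇒ C ⇒ CPC ⇒ CPCPC ⇒ CPCPCPC ⇒ cUcPCPCPC ⇒ cscPCPCPC ⇒ cscckCPCPC ⇒ csccksPCPC ⇒ csccksckCPC ⇒ cscckscksPC ⇒ cscckscksckC ⇒ csccksckscks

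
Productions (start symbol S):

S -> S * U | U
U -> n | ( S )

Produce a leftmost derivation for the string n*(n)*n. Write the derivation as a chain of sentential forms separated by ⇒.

S ⇒ S*U ⇒ S*U*U ⇒ U*U*U ⇒ n*U*U ⇒ n*(S)*U ⇒ n*(U)*U ⇒ n*(n)*U ⇒ n*(n)*n

S ⇒ S*U   [S -> S * U]
S*U ⇒ S*U*U   [S -> S * U]
S*U*U ⇒ U*U*U   [S -> U]
U*U*U ⇒ n*U*U   [U -> n]
n*U*U ⇒ n*(S)*U   [U -> ( S )]
n*(S)*U ⇒ n*(U)*U   [S -> U]
n*(U)*U ⇒ n*(n)*U   [U -> n]
n*(n)*U ⇒ n*(n)*n   [U -> n]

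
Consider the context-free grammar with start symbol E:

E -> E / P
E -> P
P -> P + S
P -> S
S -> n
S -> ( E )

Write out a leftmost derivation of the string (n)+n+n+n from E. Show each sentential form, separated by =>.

E => P => P+S => P+S+S => P+S+S+S => S+S+S+S => (E)+S+S+S => (P)+S+S+S => (S)+S+S+S => (n)+S+S+S => (n)+n+S+S => (n)+n+n+S => (n)+n+n+n

E => P   [E -> P]
P => P+S   [P -> P + S]
P+S => P+S+S   [P -> P + S]
P+S+S => P+S+S+S   [P -> P + S]
P+S+S+S => S+S+S+S   [P -> S]
S+S+S+S => (E)+S+S+S   [S -> ( E )]
(E)+S+S+S => (P)+S+S+S   [E -> P]
(P)+S+S+S => (S)+S+S+S   [P -> S]
(S)+S+S+S => (n)+S+S+S   [S -> n]
(n)+S+S+S => (n)+n+S+S   [S -> n]
(n)+n+S+S => (n)+n+n+S   [S -> n]
(n)+n+n+S => (n)+n+n+n   [S -> n]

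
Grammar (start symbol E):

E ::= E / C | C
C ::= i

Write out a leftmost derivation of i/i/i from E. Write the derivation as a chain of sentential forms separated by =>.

E => E/C   [E ::= E / C]
E/C => E/C/C   [E ::= E / C]
E/C/C => C/C/C   [E ::= C]
C/C/C => i/C/C   [C ::= i]
i/C/C => i/i/C   [C ::= i]
i/i/C => i/i/i   [C ::= i]

E => E/C => E/C/C => C/C/C => i/C/C => i/i/C => i/i/i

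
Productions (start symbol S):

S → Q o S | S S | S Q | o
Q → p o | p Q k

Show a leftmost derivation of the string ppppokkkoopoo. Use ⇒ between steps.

S ⇒ SS ⇒ SQS ⇒ QoSQS ⇒ pQkoSQS ⇒ ppQkkoSQS ⇒ pppQkkkoSQS ⇒ ppppokkkoSQS ⇒ ppppokkkooQS ⇒ ppppokkkoopoS ⇒ ppppokkkoopoo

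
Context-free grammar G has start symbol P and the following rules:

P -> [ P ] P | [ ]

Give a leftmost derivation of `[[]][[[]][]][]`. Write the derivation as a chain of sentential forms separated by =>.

P => [P]P => [[]]P => [[]][P]P => [[]][[P]P]P => [[]][[[]]P]P => [[]][[[]][]]P => [[]][[[]][]][]

P => [P]P   [P -> [ P ] P]
[P]P => [[]]P   [P -> [ ]]
[[]]P => [[]][P]P   [P -> [ P ] P]
[[]][P]P => [[]][[P]P]P   [P -> [ P ] P]
[[]][[P]P]P => [[]][[[]]P]P   [P -> [ ]]
[[]][[[]]P]P => [[]][[[]][]]P   [P -> [ ]]
[[]][[[]][]]P => [[]][[[]][]][]   [P -> [ ]]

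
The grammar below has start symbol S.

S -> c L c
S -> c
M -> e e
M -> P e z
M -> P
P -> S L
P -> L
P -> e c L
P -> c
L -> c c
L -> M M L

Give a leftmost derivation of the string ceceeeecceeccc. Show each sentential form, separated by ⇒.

S ⇒ cLc   [S -> c L c]
cLc ⇒ cMMLc   [L -> M M L]
cMMLc ⇒ cPMLc   [M -> P]
cPMLc ⇒ cecLMLc   [P -> e c L]
cecLMLc ⇒ cecMMLMLc   [L -> M M L]
cecMMLMLc ⇒ ceceeMLMLc   [M -> e e]
ceceeMLMLc ⇒ ceceeeeLMLc   [M -> e e]
ceceeeeLMLc ⇒ ceceeeeccMLc   [L -> c c]
ceceeeeccMLc ⇒ ceceeeecceeLc   [M -> e e]
ceceeeecceeLc ⇒ ceceeeecceeccc   [L -> c c]

S⇒cLc⇒cMMLc⇒cPMLc⇒cecLMLc⇒cecMMLMLc⇒ceceeMLMLc⇒ceceeeeLMLc⇒ceceeeeccMLc⇒ceceeeecceeLc⇒ceceeeecceeccc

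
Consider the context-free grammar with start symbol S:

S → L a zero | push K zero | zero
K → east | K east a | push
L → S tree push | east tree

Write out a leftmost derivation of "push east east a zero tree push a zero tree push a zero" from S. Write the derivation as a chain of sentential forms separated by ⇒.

S ⇒ L a zero ⇒ S tree push a zero ⇒ L a zero tree push a zero ⇒ S tree push a zero tree push a zero ⇒ push K zero tree push a zero tree push a zero ⇒ push K east a zero tree push a zero tree push a zero ⇒ push east east a zero tree push a zero tree push a zero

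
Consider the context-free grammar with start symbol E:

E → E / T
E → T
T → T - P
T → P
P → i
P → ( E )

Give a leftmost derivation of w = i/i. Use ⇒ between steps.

E ⇒ E/T   [E → E / T]
E/T ⇒ T/T   [E → T]
T/T ⇒ P/T   [T → P]
P/T ⇒ i/T   [P → i]
i/T ⇒ i/P   [T → P]
i/P ⇒ i/i   [P → i]

E⇒E/T⇒T/T⇒P/T⇒i/T⇒i/P⇒i/i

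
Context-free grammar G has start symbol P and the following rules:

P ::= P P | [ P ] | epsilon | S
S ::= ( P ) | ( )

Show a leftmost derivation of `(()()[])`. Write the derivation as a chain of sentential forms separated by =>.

P => PP => SP => (P)P => (PP)P => (SP)P => (()P)P => (()PP)P => (()SP)P => (()()P)P => (()()[P])P => (()()[])P => (()()[])

P => PP   [P ::= P P]
PP => SP   [P ::= S]
SP => (P)P   [S ::= ( P )]
(P)P => (PP)P   [P ::= P P]
(PP)P => (SP)P   [P ::= S]
(SP)P => (()P)P   [S ::= ( )]
(()P)P => (()PP)P   [P ::= P P]
(()PP)P => (()SP)P   [P ::= S]
(()SP)P => (()()P)P   [S ::= ( )]
(()()P)P => (()()[P])P   [P ::= [ P ]]
(()()[P])P => (()()[])P   [P ::= epsilon]
(()()[])P => (()()[])   [P ::= epsilon]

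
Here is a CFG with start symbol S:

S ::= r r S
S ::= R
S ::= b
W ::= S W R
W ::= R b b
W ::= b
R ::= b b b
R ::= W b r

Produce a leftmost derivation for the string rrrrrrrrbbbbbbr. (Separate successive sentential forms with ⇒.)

S ⇒ rrS ⇒ rrrrS ⇒ rrrrrrS ⇒ rrrrrrrrS ⇒ rrrrrrrrR ⇒ rrrrrrrrWbr ⇒ rrrrrrrrSWRbr ⇒ rrrrrrrrbWRbr ⇒ rrrrrrrrbbRbr ⇒ rrrrrrrrbbbbbbr

S ⇒ rrS   [S ::= r r S]
rrS ⇒ rrrrS   [S ::= r r S]
rrrrS ⇒ rrrrrrS   [S ::= r r S]
rrrrrrS ⇒ rrrrrrrrS   [S ::= r r S]
rrrrrrrrS ⇒ rrrrrrrrR   [S ::= R]
rrrrrrrrR ⇒ rrrrrrrrWbr   [R ::= W b r]
rrrrrrrrWbr ⇒ rrrrrrrrSWRbr   [W ::= S W R]
rrrrrrrrSWRbr ⇒ rrrrrrrrbWRbr   [S ::= b]
rrrrrrrrbWRbr ⇒ rrrrrrrrbbRbr   [W ::= b]
rrrrrrrrbbRbr ⇒ rrrrrrrrbbbbbbr   [R ::= b b b]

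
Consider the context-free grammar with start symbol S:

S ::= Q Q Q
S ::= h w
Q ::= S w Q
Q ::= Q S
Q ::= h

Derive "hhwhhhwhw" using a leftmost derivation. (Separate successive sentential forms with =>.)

S => QQQ   [S ::= Q Q Q]
QQQ => QSQQ   [Q ::= Q S]
QSQQ => hSQQ   [Q ::= h]
hSQQ => hhwQQ   [S ::= h w]
hhwQQ => hhwhQ   [Q ::= h]
hhwhQ => hhwhQS   [Q ::= Q S]
hhwhQS => hhwhQSS   [Q ::= Q S]
hhwhQSS => hhwhhSS   [Q ::= h]
hhwhhSS => hhwhhhwS   [S ::= h w]
hhwhhhwS => hhwhhhwhw   [S ::= h w]

S=>QQQ=>QSQQ=>hSQQ=>hhwQQ=>hhwhQ=>hhwhQS=>hhwhQSS=>hhwhhSS=>hhwhhhwS=>hhwhhhwhw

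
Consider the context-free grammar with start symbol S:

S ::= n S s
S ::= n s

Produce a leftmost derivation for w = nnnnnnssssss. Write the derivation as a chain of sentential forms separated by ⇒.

S ⇒ nSs   [S ::= n S s]
nSs ⇒ nnSss   [S ::= n S s]
nnSss ⇒ nnnSsss   [S ::= n S s]
nnnSsss ⇒ nnnnSssss   [S ::= n S s]
nnnnSssss ⇒ nnnnnSsssss   [S ::= n S s]
nnnnnSsssss ⇒ nnnnnnssssss   [S ::= n s]

S⇒nSs⇒nnSss⇒nnnSsss⇒nnnnSssss⇒nnnnnSsssss⇒nnnnnnssssss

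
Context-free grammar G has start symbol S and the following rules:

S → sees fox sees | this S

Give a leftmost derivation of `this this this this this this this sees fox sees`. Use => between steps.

S => this S => this this S => this this this S => this this this this S => this this this this this S => this this this this this this S => this this this this this this this S => this this this this this this this sees fox sees

S => this S   [S → this S]
this S => this this S   [S → this S]
this this S => this this this S   [S → this S]
this this this S => this this this this S   [S → this S]
this this this this S => this this this this this S   [S → this S]
this this this this this S => this this this this this this S   [S → this S]
this this this this this this S => this this this this this this this S   [S → this S]
this this this this this this this S => this this this this this this this sees fox sees   [S → sees fox sees]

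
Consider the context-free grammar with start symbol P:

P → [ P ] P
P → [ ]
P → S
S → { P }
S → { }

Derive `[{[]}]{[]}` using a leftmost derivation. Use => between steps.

P => [P]P => [S]P => [{P}]P => [{[]}]P => [{[]}]S => [{[]}]{P} => [{[]}]{[]}

P => [P]P   [P → [ P ] P]
[P]P => [S]P   [P → S]
[S]P => [{P}]P   [S → { P }]
[{P}]P => [{[]}]P   [P → [ ]]
[{[]}]P => [{[]}]S   [P → S]
[{[]}]S => [{[]}]{P}   [S → { P }]
[{[]}]{P} => [{[]}]{[]}   [P → [ ]]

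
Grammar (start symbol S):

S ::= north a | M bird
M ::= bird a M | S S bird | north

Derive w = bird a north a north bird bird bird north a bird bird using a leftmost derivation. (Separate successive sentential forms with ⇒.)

S ⇒ M bird ⇒ bird a M bird ⇒ bird a S S bird bird ⇒ bird a M bird S bird bird ⇒ bird a S S bird bird S bird bird ⇒ bird a north a S bird bird S bird bird ⇒ bird a north a M bird bird bird S bird bird ⇒ bird a north a north bird bird bird S bird bird ⇒ bird a north a north bird bird bird north a bird bird

S ⇒ M bird   [S ::= M bird]
M bird ⇒ bird a M bird   [M ::= bird a M]
bird a M bird ⇒ bird a S S bird bird   [M ::= S S bird]
bird a S S bird bird ⇒ bird a M bird S bird bird   [S ::= M bird]
bird a M bird S bird bird ⇒ bird a S S bird bird S bird bird   [M ::= S S bird]
bird a S S bird bird S bird bird ⇒ bird a north a S bird bird S bird bird   [S ::= north a]
bird a north a S bird bird S bird bird ⇒ bird a north a M bird bird bird S bird bird   [S ::= M bird]
bird a north a M bird bird bird S bird bird ⇒ bird a north a north bird bird bird S bird bird   [M ::= north]
bird a north a north bird bird bird S bird bird ⇒ bird a north a north bird bird bird north a bird bird   [S ::= north a]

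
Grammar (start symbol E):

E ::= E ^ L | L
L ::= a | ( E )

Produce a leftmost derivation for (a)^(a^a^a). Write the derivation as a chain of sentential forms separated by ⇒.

E ⇒ E^L ⇒ L^L ⇒ (E)^L ⇒ (L)^L ⇒ (a)^L ⇒ (a)^(E) ⇒ (a)^(E^L) ⇒ (a)^(E^L^L) ⇒ (a)^(L^L^L) ⇒ (a)^(a^L^L) ⇒ (a)^(a^a^L) ⇒ (a)^(a^a^a)

E ⇒ E^L   [E ::= E ^ L]
E^L ⇒ L^L   [E ::= L]
L^L ⇒ (E)^L   [L ::= ( E )]
(E)^L ⇒ (L)^L   [E ::= L]
(L)^L ⇒ (a)^L   [L ::= a]
(a)^L ⇒ (a)^(E)   [L ::= ( E )]
(a)^(E) ⇒ (a)^(E^L)   [E ::= E ^ L]
(a)^(E^L) ⇒ (a)^(E^L^L)   [E ::= E ^ L]
(a)^(E^L^L) ⇒ (a)^(L^L^L)   [E ::= L]
(a)^(L^L^L) ⇒ (a)^(a^L^L)   [L ::= a]
(a)^(a^L^L) ⇒ (a)^(a^a^L)   [L ::= a]
(a)^(a^a^L) ⇒ (a)^(a^a^a)   [L ::= a]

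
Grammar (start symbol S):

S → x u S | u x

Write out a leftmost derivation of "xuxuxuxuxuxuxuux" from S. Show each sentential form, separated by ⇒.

S ⇒ xuS ⇒ xuxuS ⇒ xuxuxuS ⇒ xuxuxuxuS ⇒ xuxuxuxuxuS ⇒ xuxuxuxuxuxuS ⇒ xuxuxuxuxuxuxuS ⇒ xuxuxuxuxuxuxuux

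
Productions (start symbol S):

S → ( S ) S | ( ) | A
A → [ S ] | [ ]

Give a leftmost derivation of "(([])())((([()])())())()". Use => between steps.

S => (S)S   [S → ( S ) S]
(S)S => ((S)S)S   [S → ( S ) S]
((S)S)S => ((A)S)S   [S → A]
((A)S)S => (([])S)S   [A → [ ]]
(([])S)S => (([])())S   [S → ( )]
(([])())S => (([])())(S)S   [S → ( S ) S]
(([])())(S)S => (([])())((S)S)S   [S → ( S ) S]
(([])())((S)S)S => (([])())(((S)S)S)S   [S → ( S ) S]
(([])())(((S)S)S)S => (([])())(((A)S)S)S   [S → A]
(([])())(((A)S)S)S => (([])())((([S])S)S)S   [A → [ S ]]
(([])())((([S])S)S)S => (([])())((([()])S)S)S   [S → ( )]
(([])())((([()])S)S)S => (([])())((([()])())S)S   [S → ( )]
(([])())((([()])())S)S => (([])())((([()])())())S   [S → ( )]
(([])())((([()])())())S => (([])())((([()])())())()   [S → ( )]

S => (S)S => ((S)S)S => ((A)S)S => (([])S)S => (([])())S => (([])())(S)S => (([])())((S)S)S => (([])())(((S)S)S)S => (([])())(((A)S)S)S => (([])())((([S])S)S)S => (([])())((([()])S)S)S => (([])())((([()])())S)S => (([])())((([()])())())S => (([])())((([()])())())()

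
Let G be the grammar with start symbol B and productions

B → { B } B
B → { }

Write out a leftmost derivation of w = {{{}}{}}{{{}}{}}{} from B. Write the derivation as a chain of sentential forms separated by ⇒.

B ⇒ {B}B   [B → { B } B]
{B}B ⇒ {{B}B}B   [B → { B } B]
{{B}B}B ⇒ {{{}}B}B   [B → { }]
{{{}}B}B ⇒ {{{}}{}}B   [B → { }]
{{{}}{}}B ⇒ {{{}}{}}{B}B   [B → { B } B]
{{{}}{}}{B}B ⇒ {{{}}{}}{{B}B}B   [B → { B } B]
{{{}}{}}{{B}B}B ⇒ {{{}}{}}{{{}}B}B   [B → { }]
{{{}}{}}{{{}}B}B ⇒ {{{}}{}}{{{}}{}}B   [B → { }]
{{{}}{}}{{{}}{}}B ⇒ {{{}}{}}{{{}}{}}{}   [B → { }]

B ⇒ {B}B ⇒ {{B}B}B ⇒ {{{}}B}B ⇒ {{{}}{}}B ⇒ {{{}}{}}{B}B ⇒ {{{}}{}}{{B}B}B ⇒ {{{}}{}}{{{}}B}B ⇒ {{{}}{}}{{{}}{}}B ⇒ {{{}}{}}{{{}}{}}{}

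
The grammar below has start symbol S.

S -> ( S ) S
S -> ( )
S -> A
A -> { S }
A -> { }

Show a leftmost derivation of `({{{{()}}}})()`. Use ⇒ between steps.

S ⇒ (S)S ⇒ (A)S ⇒ ({S})S ⇒ ({A})S ⇒ ({{S}})S ⇒ ({{A}})S ⇒ ({{{S}}})S ⇒ ({{{A}}})S ⇒ ({{{{S}}}})S ⇒ ({{{{()}}}})S ⇒ ({{{{()}}}})()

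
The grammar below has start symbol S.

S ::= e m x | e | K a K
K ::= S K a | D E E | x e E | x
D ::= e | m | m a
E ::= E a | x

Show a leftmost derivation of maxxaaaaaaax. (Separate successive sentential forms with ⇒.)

S ⇒ KaK   [S ::= K a K]
KaK ⇒ DEEaK   [K ::= D E E]
DEEaK ⇒ maEEaK   [D ::= m a]
maEEaK ⇒ maxEaK   [E ::= x]
maxEaK ⇒ maxEaaK   [E ::= E a]
maxEaaK ⇒ maxEaaaK   [E ::= E a]
maxEaaaK ⇒ maxEaaaaK   [E ::= E a]
maxEaaaaK ⇒ maxEaaaaaK   [E ::= E a]
maxEaaaaaK ⇒ maxEaaaaaaK   [E ::= E a]
maxEaaaaaaK ⇒ maxEaaaaaaaK   [E ::= E a]
maxEaaaaaaaK ⇒ maxxaaaaaaaK   [E ::= x]
maxxaaaaaaaK ⇒ maxxaaaaaaax   [K ::= x]

S ⇒ KaK ⇒ DEEaK ⇒ maEEaK ⇒ maxEaK ⇒ maxEaaK ⇒ maxEaaaK ⇒ maxEaaaaK ⇒ maxEaaaaaK ⇒ maxEaaaaaaK ⇒ maxEaaaaaaaK ⇒ maxxaaaaaaaK ⇒ maxxaaaaaaax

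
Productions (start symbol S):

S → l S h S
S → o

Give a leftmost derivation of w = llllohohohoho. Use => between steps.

S => lShS => llShShS => lllShShShS => llllShShShShS => llllohShShShS => llllohohShShS => llllohohohShS => llllohohohohS => llllohohohoho

S => lShS   [S → l S h S]
lShS => llShShS   [S → l S h S]
llShShS => lllShShShS   [S → l S h S]
lllShShShS => llllShShShShS   [S → l S h S]
llllShShShShS => llllohShShShS   [S → o]
llllohShShShS => llllohohShShS   [S → o]
llllohohShShS => llllohohohShS   [S → o]
llllohohohShS => llllohohohohS   [S → o]
llllohohohohS => llllohohohoho   [S → o]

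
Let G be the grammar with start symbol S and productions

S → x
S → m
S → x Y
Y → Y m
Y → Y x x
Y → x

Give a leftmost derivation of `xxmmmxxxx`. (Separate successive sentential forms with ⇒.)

S ⇒ xY ⇒ xYxx ⇒ xYxxxx ⇒ xYmxxxx ⇒ xYmmxxxx ⇒ xYmmmxxxx ⇒ xxmmmxxxx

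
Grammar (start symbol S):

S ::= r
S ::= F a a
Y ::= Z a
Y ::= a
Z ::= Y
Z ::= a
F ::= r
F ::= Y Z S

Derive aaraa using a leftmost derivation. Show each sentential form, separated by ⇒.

S⇒Faa⇒YZSaa⇒aZSaa⇒aaSaa⇒aaraa

S ⇒ Faa   [S ::= F a a]
Faa ⇒ YZSaa   [F ::= Y Z S]
YZSaa ⇒ aZSaa   [Y ::= a]
aZSaa ⇒ aaSaa   [Z ::= a]
aaSaa ⇒ aaraa   [S ::= r]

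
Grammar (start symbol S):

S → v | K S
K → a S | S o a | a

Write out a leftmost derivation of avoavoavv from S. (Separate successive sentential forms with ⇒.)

S ⇒ KS   [S → K S]
KS ⇒ aSS   [K → a S]
aSS ⇒ aKSS   [S → K S]
aKSS ⇒ aSoaSS   [K → S o a]
aSoaSS ⇒ avoaSS   [S → v]
avoaSS ⇒ avoaKSS   [S → K S]
avoaKSS ⇒ avoaSoaSS   [K → S o a]
avoaSoaSS ⇒ avoavoaSS   [S → v]
avoavoaSS ⇒ avoavoavS   [S → v]
avoavoavS ⇒ avoavoavv   [S → v]

S ⇒ KS ⇒ aSS ⇒ aKSS ⇒ aSoaSS ⇒ avoaSS ⇒ avoaKSS ⇒ avoaSoaSS ⇒ avoavoaSS ⇒ avoavoavS ⇒ avoavoavv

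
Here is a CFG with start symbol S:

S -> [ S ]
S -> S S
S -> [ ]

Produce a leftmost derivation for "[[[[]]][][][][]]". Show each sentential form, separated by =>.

S => [S] => [SS] => [SSS] => [SSSS] => [SSSSS] => [[S]SSSS] => [[[S]]SSSS] => [[[[]]]SSSS] => [[[[]]][]SSS] => [[[[]]][][]SS] => [[[[]]][][][]S] => [[[[]]][][][][]]

S => [S]   [S -> [ S ]]
[S] => [SS]   [S -> S S]
[SS] => [SSS]   [S -> S S]
[SSS] => [SSSS]   [S -> S S]
[SSSS] => [SSSSS]   [S -> S S]
[SSSSS] => [[S]SSSS]   [S -> [ S ]]
[[S]SSSS] => [[[S]]SSSS]   [S -> [ S ]]
[[[S]]SSSS] => [[[[]]]SSSS]   [S -> [ ]]
[[[[]]]SSSS] => [[[[]]][]SSS]   [S -> [ ]]
[[[[]]][]SSS] => [[[[]]][][]SS]   [S -> [ ]]
[[[[]]][][]SS] => [[[[]]][][][]S]   [S -> [ ]]
[[[[]]][][][]S] => [[[[]]][][][][]]   [S -> [ ]]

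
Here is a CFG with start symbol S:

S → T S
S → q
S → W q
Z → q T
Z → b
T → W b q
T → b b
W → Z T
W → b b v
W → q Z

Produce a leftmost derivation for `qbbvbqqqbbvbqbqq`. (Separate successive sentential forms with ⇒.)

S ⇒ Wq ⇒ ZTq ⇒ qTTq ⇒ qWbqTq ⇒ qbbvbqTq ⇒ qbbvbqWbqq ⇒ qbbvbqqZbqq ⇒ qbbvbqqqTbqq ⇒ qbbvbqqqWbqbqq ⇒ qbbvbqqqbbvbqbqq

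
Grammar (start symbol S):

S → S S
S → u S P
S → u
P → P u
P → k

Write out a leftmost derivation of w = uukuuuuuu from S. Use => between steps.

S => SS   [S → S S]
SS => SSS   [S → S S]
SSS => uSPSS   [S → u S P]
uSPSS => uuPSS   [S → u]
uuPSS => uuPuSS   [P → P u]
uuPuSS => uuPuuSS   [P → P u]
uuPuuSS => uuPuuuSS   [P → P u]
uuPuuuSS => uukuuuSS   [P → k]
uukuuuSS => uukuuuSSS   [S → S S]
uukuuuSSS => uukuuuuSS   [S → u]
uukuuuuSS => uukuuuuuS   [S → u]
uukuuuuuS => uukuuuuuu   [S → u]

S => SS => SSS => uSPSS => uuPSS => uuPuSS => uuPuuSS => uuPuuuSS => uukuuuSS => uukuuuSSS => uukuuuuSS => uukuuuuuS => uukuuuuuu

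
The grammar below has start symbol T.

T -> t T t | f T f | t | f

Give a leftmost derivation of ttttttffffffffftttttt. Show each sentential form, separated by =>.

T => tTt   [T -> t T t]
tTt => ttTtt   [T -> t T t]
ttTtt => tttTttt   [T -> t T t]
tttTttt => ttttTtttt   [T -> t T t]
ttttTtttt => tttttTttttt   [T -> t T t]
tttttTttttt => ttttttTtttttt   [T -> t T t]
ttttttTtttttt => ttttttfTftttttt   [T -> f T f]
ttttttfTftttttt => ttttttffTfftttttt   [T -> f T f]
ttttttffTfftttttt => ttttttfffTffftttttt   [T -> f T f]
ttttttfffTffftttttt => ttttttffffTfffftttttt   [T -> f T f]
ttttttffffTfffftttttt => ttttttffffffffftttttt   [T -> f]

T=>tTt=>ttTtt=>tttTttt=>ttttTtttt=>tttttTttttt=>ttttttTtttttt=>ttttttfTftttttt=>ttttttffTfftttttt=>ttttttfffTffftttttt=>ttttttffffTfffftttttt=>ttttttffffffffftttttt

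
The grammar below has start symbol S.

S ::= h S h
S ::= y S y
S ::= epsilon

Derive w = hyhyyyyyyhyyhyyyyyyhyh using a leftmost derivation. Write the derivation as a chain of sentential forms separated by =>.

S => hSh   [S ::= h S h]
hSh => hySyh   [S ::= y S y]
hySyh => hyhShyh   [S ::= h S h]
hyhShyh => hyhySyhyh   [S ::= y S y]
hyhySyhyh => hyhyySyyhyh   [S ::= y S y]
hyhyySyyhyh => hyhyyySyyyhyh   [S ::= y S y]
hyhyyySyyyhyh => hyhyyyySyyyyhyh   [S ::= y S y]
hyhyyyySyyyyhyh => hyhyyyyySyyyyyhyh   [S ::= y S y]
hyhyyyyySyyyyyhyh => hyhyyyyyySyyyyyyhyh   [S ::= y S y]
hyhyyyyyySyyyyyyhyh => hyhyyyyyyhShyyyyyyhyh   [S ::= h S h]
hyhyyyyyyhShyyyyyyhyh => hyhyyyyyyhySyhyyyyyyhyh   [S ::= y S y]
hyhyyyyyyhySyhyyyyyyhyh => hyhyyyyyyhyyhyyyyyyhyh   [S ::= epsilon]

S => hSh => hySyh => hyhShyh => hyhySyhyh => hyhyySyyhyh => hyhyyySyyyhyh => hyhyyyySyyyyhyh => hyhyyyyySyyyyyhyh => hyhyyyyyySyyyyyyhyh => hyhyyyyyyhShyyyyyyhyh => hyhyyyyyyhySyhyyyyyyhyh => hyhyyyyyyhyyhyyyyyyhyh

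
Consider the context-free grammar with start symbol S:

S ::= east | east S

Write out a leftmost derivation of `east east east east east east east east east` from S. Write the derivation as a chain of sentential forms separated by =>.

S => east S => east east S => east east east S => east east east east S => east east east east east S => east east east east east east S => east east east east east east east S => east east east east east east east east S => east east east east east east east east east

S => east S   [S ::= east S]
east S => east east S   [S ::= east S]
east east S => east east east S   [S ::= east S]
east east east S => east east east east S   [S ::= east S]
east east east east S => east east east east east S   [S ::= east S]
east east east east east S => east east east east east east S   [S ::= east S]
east east east east east east S => east east east east east east east S   [S ::= east S]
east east east east east east east S => east east east east east east east east S   [S ::= east S]
east east east east east east east east S => east east east east east east east east east   [S ::= east]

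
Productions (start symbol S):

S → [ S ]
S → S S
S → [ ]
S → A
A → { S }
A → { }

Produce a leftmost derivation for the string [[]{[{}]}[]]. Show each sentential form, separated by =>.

S=>[S]=>[SS]=>[SSS]=>[[]SS]=>[[]AS]=>[[]{S}S]=>[[]{[S]}S]=>[[]{[A]}S]=>[[]{[{}]}S]=>[[]{[{}]}[]]

S => [S]   [S → [ S ]]
[S] => [SS]   [S → S S]
[SS] => [SSS]   [S → S S]
[SSS] => [[]SS]   [S → [ ]]
[[]SS] => [[]AS]   [S → A]
[[]AS] => [[]{S}S]   [A → { S }]
[[]{S}S] => [[]{[S]}S]   [S → [ S ]]
[[]{[S]}S] => [[]{[A]}S]   [S → A]
[[]{[A]}S] => [[]{[{}]}S]   [A → { }]
[[]{[{}]}S] => [[]{[{}]}[]]   [S → [ ]]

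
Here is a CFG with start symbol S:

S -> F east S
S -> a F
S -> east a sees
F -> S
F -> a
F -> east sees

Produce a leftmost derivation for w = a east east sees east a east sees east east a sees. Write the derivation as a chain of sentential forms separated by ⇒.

S ⇒ F east S ⇒ a east S ⇒ a east F east S ⇒ a east S east S ⇒ a east F east S east S ⇒ a east east sees east S east S ⇒ a east east sees east a F east S ⇒ a east east sees east a east sees east S ⇒ a east east sees east a east sees east east a sees

S ⇒ F east S   [S -> F east S]
F east S ⇒ a east S   [F -> a]
a east S ⇒ a east F east S   [S -> F east S]
a east F east S ⇒ a east S east S   [F -> S]
a east S east S ⇒ a east F east S east S   [S -> F east S]
a east F east S east S ⇒ a east east sees east S east S   [F -> east sees]
a east east sees east S east S ⇒ a east east sees east a F east S   [S -> a F]
a east east sees east a F east S ⇒ a east east sees east a east sees east S   [F -> east sees]
a east east sees east a east sees east S ⇒ a east east sees east a east sees east east a sees   [S -> east a sees]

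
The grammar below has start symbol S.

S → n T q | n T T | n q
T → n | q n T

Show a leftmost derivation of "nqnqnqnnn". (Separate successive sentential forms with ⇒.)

S ⇒ nTT ⇒ nqnTT ⇒ nqnqnTT ⇒ nqnqnqnTT ⇒ nqnqnqnnT ⇒ nqnqnqnnn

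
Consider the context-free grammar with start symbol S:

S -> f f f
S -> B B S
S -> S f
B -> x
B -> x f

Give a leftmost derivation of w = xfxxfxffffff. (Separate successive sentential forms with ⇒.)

S⇒BBS⇒xfBS⇒xfxS⇒xfxSf⇒xfxSff⇒xfxBBSff⇒xfxxfBSff⇒xfxxfxfSff⇒xfxxfxffffff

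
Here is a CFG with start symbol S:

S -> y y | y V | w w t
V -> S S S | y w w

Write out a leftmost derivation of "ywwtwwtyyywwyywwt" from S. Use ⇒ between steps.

S ⇒ yV   [S -> y V]
yV ⇒ ySSS   [V -> S S S]
ySSS ⇒ ywwtSS   [S -> w w t]
ywwtSS ⇒ ywwtwwtS   [S -> w w t]
ywwtwwtS ⇒ ywwtwwtyV   [S -> y V]
ywwtwwtyV ⇒ ywwtwwtySSS   [V -> S S S]
ywwtwwtySSS ⇒ ywwtwwtyyVSS   [S -> y V]
ywwtwwtyyVSS ⇒ ywwtwwtyyywwSS   [V -> y w w]
ywwtwwtyyywwSS ⇒ ywwtwwtyyywwyyS   [S -> y y]
ywwtwwtyyywwyyS ⇒ ywwtwwtyyywwyywwt   [S -> w w t]

S⇒yV⇒ySSS⇒ywwtSS⇒ywwtwwtS⇒ywwtwwtyV⇒ywwtwwtySSS⇒ywwtwwtyyVSS⇒ywwtwwtyyywwSS⇒ywwtwwtyyywwyyS⇒ywwtwwtyyywwyywwt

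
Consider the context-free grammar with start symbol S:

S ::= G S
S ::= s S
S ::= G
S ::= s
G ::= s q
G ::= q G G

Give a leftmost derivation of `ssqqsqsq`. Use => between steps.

S=>sS=>sGS=>ssqS=>ssqG=>ssqqGG=>ssqqsqG=>ssqqsqsq

S => sS   [S ::= s S]
sS => sGS   [S ::= G S]
sGS => ssqS   [G ::= s q]
ssqS => ssqG   [S ::= G]
ssqG => ssqqGG   [G ::= q G G]
ssqqGG => ssqqsqG   [G ::= s q]
ssqqsqG => ssqqsqsq   [G ::= s q]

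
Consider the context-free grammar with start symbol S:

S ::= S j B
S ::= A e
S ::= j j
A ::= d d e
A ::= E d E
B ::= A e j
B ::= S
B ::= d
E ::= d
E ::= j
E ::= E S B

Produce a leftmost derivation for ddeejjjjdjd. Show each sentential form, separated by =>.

S => SjB => SjBjB => AejBjB => ddeejBjB => ddeejSjB => ddeejSjBjB => ddeejjjjBjB => ddeejjjjdjB => ddeejjjjdjd

S => SjB   [S ::= S j B]
SjB => SjBjB   [S ::= S j B]
SjBjB => AejBjB   [S ::= A e]
AejBjB => ddeejBjB   [A ::= d d e]
ddeejBjB => ddeejSjB   [B ::= S]
ddeejSjB => ddeejSjBjB   [S ::= S j B]
ddeejSjBjB => ddeejjjjBjB   [S ::= j j]
ddeejjjjBjB => ddeejjjjdjB   [B ::= d]
ddeejjjjdjB => ddeejjjjdjd   [B ::= d]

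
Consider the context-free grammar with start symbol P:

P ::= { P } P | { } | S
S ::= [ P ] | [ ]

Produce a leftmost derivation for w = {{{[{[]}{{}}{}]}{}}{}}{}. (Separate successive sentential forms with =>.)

P => {P}P => {{P}P}P => {{{P}P}P}P => {{{S}P}P}P => {{{[P]}P}P}P => {{{[{P}P]}P}P}P => {{{[{S}P]}P}P}P => {{{[{[]}P]}P}P}P => {{{[{[]}{P}P]}P}P}P => {{{[{[]}{{}}P]}P}P}P => {{{[{[]}{{}}{}]}P}P}P => {{{[{[]}{{}}{}]}{}}P}P => {{{[{[]}{{}}{}]}{}}{}}P => {{{[{[]}{{}}{}]}{}}{}}{}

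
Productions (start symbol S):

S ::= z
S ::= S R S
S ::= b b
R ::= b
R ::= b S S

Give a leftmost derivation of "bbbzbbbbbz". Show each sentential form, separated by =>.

S => SRS   [S ::= S R S]
SRS => SRSRS   [S ::= S R S]
SRSRS => bbRSRS   [S ::= b b]
bbRSRS => bbbSSSRS   [R ::= b S S]
bbbSSSRS => bbbzSSRS   [S ::= z]
bbbzSSRS => bbbzbbSRS   [S ::= b b]
bbbzbbSRS => bbbzbbbbRS   [S ::= b b]
bbbzbbbbRS => bbbzbbbbbS   [R ::= b]
bbbzbbbbbS => bbbzbbbbbz   [S ::= z]

S => SRS => SRSRS => bbRSRS => bbbSSSRS => bbbzSSRS => bbbzbbSRS => bbbzbbbbRS => bbbzbbbbbS => bbbzbbbbbz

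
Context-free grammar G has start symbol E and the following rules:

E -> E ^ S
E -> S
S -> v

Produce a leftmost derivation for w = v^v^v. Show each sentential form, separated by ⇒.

E ⇒ E^S   [E -> E ^ S]
E^S ⇒ E^S^S   [E -> E ^ S]
E^S^S ⇒ S^S^S   [E -> S]
S^S^S ⇒ v^S^S   [S -> v]
v^S^S ⇒ v^v^S   [S -> v]
v^v^S ⇒ v^v^v   [S -> v]

E⇒E^S⇒E^S^S⇒S^S^S⇒v^S^S⇒v^v^S⇒v^v^v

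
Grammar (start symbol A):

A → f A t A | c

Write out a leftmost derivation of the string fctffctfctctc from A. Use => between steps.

A => fAtA => fctA => fctfAtA => fctffAtAtA => fctffctAtA => fctffctfAtAtA => fctffctfctAtA => fctffctfctctA => fctffctfctctc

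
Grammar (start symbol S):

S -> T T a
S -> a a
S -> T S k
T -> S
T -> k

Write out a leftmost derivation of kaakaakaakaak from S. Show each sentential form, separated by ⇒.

S ⇒ TSk ⇒ SSk ⇒ TSkSk ⇒ SSkSk ⇒ TSkSkSk ⇒ SSkSkSk ⇒ TSkSkSkSk ⇒ kSkSkSkSk ⇒ kaakSkSkSk ⇒ kaakaakSkSk ⇒ kaakaakaakSk ⇒ kaakaakaakaak

S ⇒ TSk   [S -> T S k]
TSk ⇒ SSk   [T -> S]
SSk ⇒ TSkSk   [S -> T S k]
TSkSk ⇒ SSkSk   [T -> S]
SSkSk ⇒ TSkSkSk   [S -> T S k]
TSkSkSk ⇒ SSkSkSk   [T -> S]
SSkSkSk ⇒ TSkSkSkSk   [S -> T S k]
TSkSkSkSk ⇒ kSkSkSkSk   [T -> k]
kSkSkSkSk ⇒ kaakSkSkSk   [S -> a a]
kaakSkSkSk ⇒ kaakaakSkSk   [S -> a a]
kaakaakSkSk ⇒ kaakaakaakSk   [S -> a a]
kaakaakaakSk ⇒ kaakaakaakaak   [S -> a a]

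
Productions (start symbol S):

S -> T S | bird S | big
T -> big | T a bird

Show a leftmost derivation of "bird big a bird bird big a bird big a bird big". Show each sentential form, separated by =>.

S => bird S => bird T S => bird T a bird S => bird big a bird S => bird big a bird bird S => bird big a bird bird T S => bird big a bird bird T a bird S => bird big a bird bird big a bird S => bird big a bird bird big a bird T S => bird big a bird bird big a bird T a bird S => bird big a bird bird big a bird big a bird S => bird big a bird bird big a bird big a bird big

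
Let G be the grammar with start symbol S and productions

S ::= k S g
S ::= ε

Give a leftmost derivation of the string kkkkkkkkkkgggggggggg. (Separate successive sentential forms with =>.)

S => kSg   [S ::= k S g]
kSg => kkSgg   [S ::= k S g]
kkSgg => kkkSggg   [S ::= k S g]
kkkSggg => kkkkSgggg   [S ::= k S g]
kkkkSgggg => kkkkkSggggg   [S ::= k S g]
kkkkkSggggg => kkkkkkSgggggg   [S ::= k S g]
kkkkkkSgggggg => kkkkkkkSggggggg   [S ::= k S g]
kkkkkkkSggggggg => kkkkkkkkSgggggggg   [S ::= k S g]
kkkkkkkkSgggggggg => kkkkkkkkkSggggggggg   [S ::= k S g]
kkkkkkkkkSggggggggg => kkkkkkkkkkSgggggggggg   [S ::= k S g]
kkkkkkkkkkSgggggggggg => kkkkkkkkkkgggggggggg   [S ::= ε]

S=>kSg=>kkSgg=>kkkSggg=>kkkkSgggg=>kkkkkSggggg=>kkkkkkSgggggg=>kkkkkkkSggggggg=>kkkkkkkkSgggggggg=>kkkkkkkkkSggggggggg=>kkkkkkkkkkSgggggggggg=>kkkkkkkkkkgggggggggg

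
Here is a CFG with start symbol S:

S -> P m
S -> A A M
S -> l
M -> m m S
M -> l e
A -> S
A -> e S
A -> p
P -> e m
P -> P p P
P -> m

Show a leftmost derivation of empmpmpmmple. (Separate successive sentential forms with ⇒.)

S ⇒ AAM ⇒ SAM ⇒ PmAM ⇒ PpPmAM ⇒ PpPpPmAM ⇒ PpPpPpPmAM ⇒ empPpPpPmAM ⇒ empmpPpPmAM ⇒ empmpmpPmAM ⇒ empmpmpmmAM ⇒ empmpmpmmpM ⇒ empmpmpmmple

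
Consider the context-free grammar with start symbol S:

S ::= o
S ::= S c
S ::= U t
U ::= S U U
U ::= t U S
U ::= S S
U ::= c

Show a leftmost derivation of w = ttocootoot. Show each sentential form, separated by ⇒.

S ⇒ Ut   [S ::= U t]
Ut ⇒ tUSt   [U ::= t U S]
tUSt ⇒ tSSSt   [U ::= S S]
tSSSt ⇒ tUtSSt   [S ::= U t]
tUtSSt ⇒ ttUStSSt   [U ::= t U S]
ttUStSSt ⇒ ttSSStSSt   [U ::= S S]
ttSSStSSt ⇒ ttScSStSSt   [S ::= S c]
ttScSStSSt ⇒ ttocSStSSt   [S ::= o]
ttocSStSSt ⇒ ttocoStSSt   [S ::= o]
ttocoStSSt ⇒ ttocootSSt   [S ::= o]
ttocootSSt ⇒ ttocootoSt   [S ::= o]
ttocootoSt ⇒ ttocootoot   [S ::= o]

S ⇒ Ut ⇒ tUSt ⇒ tSSSt ⇒ tUtSSt ⇒ ttUStSSt ⇒ ttSSStSSt ⇒ ttScSStSSt ⇒ ttocSStSSt ⇒ ttocoStSSt ⇒ ttocootSSt ⇒ ttocootoSt ⇒ ttocootoot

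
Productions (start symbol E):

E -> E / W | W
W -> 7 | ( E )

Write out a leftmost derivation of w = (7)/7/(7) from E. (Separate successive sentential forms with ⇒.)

E ⇒ E/W ⇒ E/W/W ⇒ W/W/W ⇒ (E)/W/W ⇒ (W)/W/W ⇒ (7)/W/W ⇒ (7)/7/W ⇒ (7)/7/(E) ⇒ (7)/7/(W) ⇒ (7)/7/(7)

E ⇒ E/W   [E -> E / W]
E/W ⇒ E/W/W   [E -> E / W]
E/W/W ⇒ W/W/W   [E -> W]
W/W/W ⇒ (E)/W/W   [W -> ( E )]
(E)/W/W ⇒ (W)/W/W   [E -> W]
(W)/W/W ⇒ (7)/W/W   [W -> 7]
(7)/W/W ⇒ (7)/7/W   [W -> 7]
(7)/7/W ⇒ (7)/7/(E)   [W -> ( E )]
(7)/7/(E) ⇒ (7)/7/(W)   [E -> W]
(7)/7/(W) ⇒ (7)/7/(7)   [W -> 7]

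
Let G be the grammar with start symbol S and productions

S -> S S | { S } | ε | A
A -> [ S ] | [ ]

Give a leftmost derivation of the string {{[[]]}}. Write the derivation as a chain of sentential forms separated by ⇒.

S⇒SS⇒{S}S⇒{{S}}S⇒{{A}}S⇒{{[S]}}S⇒{{[A]}}S⇒{{[[]]}}S⇒{{[[]]}}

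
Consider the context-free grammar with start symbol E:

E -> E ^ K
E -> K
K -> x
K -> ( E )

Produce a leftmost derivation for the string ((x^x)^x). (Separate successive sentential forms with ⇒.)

E ⇒ K ⇒ (E) ⇒ (E^K) ⇒ (K^K) ⇒ ((E)^K) ⇒ ((E^K)^K) ⇒ ((K^K)^K) ⇒ ((x^K)^K) ⇒ ((x^x)^K) ⇒ ((x^x)^x)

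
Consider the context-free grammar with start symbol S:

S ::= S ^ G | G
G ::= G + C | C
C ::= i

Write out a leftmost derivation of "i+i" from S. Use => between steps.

S => G   [S ::= G]
G => G+C   [G ::= G + C]
G+C => C+C   [G ::= C]
C+C => i+C   [C ::= i]
i+C => i+i   [C ::= i]

S => G => G+C => C+C => i+C => i+i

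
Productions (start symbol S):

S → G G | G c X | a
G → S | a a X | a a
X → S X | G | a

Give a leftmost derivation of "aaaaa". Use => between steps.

S => GG => SG => GGG => SGG => aGG => aSG => aGGG => aaaGG => aaaSG => aaaaG => aaaaS => aaaaa

S => GG   [S → G G]
GG => SG   [G → S]
SG => GGG   [S → G G]
GGG => SGG   [G → S]
SGG => aGG   [S → a]
aGG => aSG   [G → S]
aSG => aGGG   [S → G G]
aGGG => aaaGG   [G → a a]
aaaGG => aaaSG   [G → S]
aaaSG => aaaaG   [S → a]
aaaaG => aaaaS   [G → S]
aaaaS => aaaaa   [S → a]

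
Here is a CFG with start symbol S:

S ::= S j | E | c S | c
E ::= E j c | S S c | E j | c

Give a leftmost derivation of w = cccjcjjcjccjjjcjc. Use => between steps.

S=>E=>Ejc=>Ejcjc=>Ejjcjc=>Ejjjcjc=>SScjjjcjc=>cSScjjjcjc=>ccScjjjcjc=>ccEcjjjcjc=>ccEjccjjjcjc=>ccEjcjccjjjcjc=>ccEjjcjccjjjcjc=>ccEjcjjcjccjjjcjc=>cccjcjjcjccjjjcjc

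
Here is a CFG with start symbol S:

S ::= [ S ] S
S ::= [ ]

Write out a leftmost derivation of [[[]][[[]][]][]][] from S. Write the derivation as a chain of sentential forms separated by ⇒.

S ⇒ [S]S   [S ::= [ S ] S]
[S]S ⇒ [[S]S]S   [S ::= [ S ] S]
[[S]S]S ⇒ [[[]]S]S   [S ::= [ ]]
[[[]]S]S ⇒ [[[]][S]S]S   [S ::= [ S ] S]
[[[]][S]S]S ⇒ [[[]][[S]S]S]S   [S ::= [ S ] S]
[[[]][[S]S]S]S ⇒ [[[]][[[]]S]S]S   [S ::= [ ]]
[[[]][[[]]S]S]S ⇒ [[[]][[[]][]]S]S   [S ::= [ ]]
[[[]][[[]][]]S]S ⇒ [[[]][[[]][]][]]S   [S ::= [ ]]
[[[]][[[]][]][]]S ⇒ [[[]][[[]][]][]][]   [S ::= [ ]]

S ⇒ [S]S ⇒ [[S]S]S ⇒ [[[]]S]S ⇒ [[[]][S]S]S ⇒ [[[]][[S]S]S]S ⇒ [[[]][[[]]S]S]S ⇒ [[[]][[[]][]]S]S ⇒ [[[]][[[]][]][]]S ⇒ [[[]][[[]][]][]][]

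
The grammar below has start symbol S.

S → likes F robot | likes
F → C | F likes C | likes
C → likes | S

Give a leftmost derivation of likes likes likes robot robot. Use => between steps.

S => likes F robot => likes C robot => likes S robot => likes likes F robot robot => likes likes C robot robot => likes likes likes robot robot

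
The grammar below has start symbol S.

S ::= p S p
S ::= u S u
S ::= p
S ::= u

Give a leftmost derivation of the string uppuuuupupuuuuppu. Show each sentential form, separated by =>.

S => uSu => upSpu => uppSppu => uppuSuppu => uppuuSuuppu => uppuuuSuuuppu => uppuuuuSuuuuppu => uppuuuupSpuuuuppu => uppuuuupupuuuuppu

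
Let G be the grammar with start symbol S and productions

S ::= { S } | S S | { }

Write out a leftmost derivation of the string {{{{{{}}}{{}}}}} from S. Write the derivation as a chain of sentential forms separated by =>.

S => {S} => {{S}} => {{{S}}} => {{{SS}}} => {{{{S}S}}} => {{{{{S}}S}}} => {{{{{{}}}S}}} => {{{{{{}}}{S}}}} => {{{{{{}}}{{}}}}}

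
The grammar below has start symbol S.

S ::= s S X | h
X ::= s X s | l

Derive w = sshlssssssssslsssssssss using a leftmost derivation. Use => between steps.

S => sSX   [S ::= s S X]
sSX => ssSXX   [S ::= s S X]
ssSXX => sshXX   [S ::= h]
sshXX => sshlX   [X ::= l]
sshlX => sshlsXs   [X ::= s X s]
sshlsXs => sshlssXss   [X ::= s X s]
sshlssXss => sshlsssXsss   [X ::= s X s]
sshlsssXsss => sshlssssXssss   [X ::= s X s]
sshlssssXssss => sshlsssssXsssss   [X ::= s X s]
sshlsssssXsssss => sshlssssssXssssss   [X ::= s X s]
sshlssssssXssssss => sshlsssssssXsssssss   [X ::= s X s]
sshlsssssssXsssssss => sshlssssssssXssssssss   [X ::= s X s]
sshlssssssssXssssssss => sshlsssssssssXsssssssss   [X ::= s X s]
sshlsssssssssXsssssssss => sshlssssssssslsssssssss   [X ::= l]

S => sSX => ssSXX => sshXX => sshlX => sshlsXs => sshlssXss => sshlsssXsss => sshlssssXssss => sshlsssssXsssss => sshlssssssXssssss => sshlsssssssXsssssss => sshlssssssssXssssssss => sshlsssssssssXsssssssss => sshlssssssssslsssssssss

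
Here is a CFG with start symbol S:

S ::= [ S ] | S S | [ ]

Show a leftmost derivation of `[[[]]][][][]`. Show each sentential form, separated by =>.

S => SS => SSS => [S]SS => [[S]]SS => [[[]]]SS => [[[]]][]S => [[[]]][]SS => [[[]]][][]S => [[[]]][][][]

S => SS   [S ::= S S]
SS => SSS   [S ::= S S]
SSS => [S]SS   [S ::= [ S ]]
[S]SS => [[S]]SS   [S ::= [ S ]]
[[S]]SS => [[[]]]SS   [S ::= [ ]]
[[[]]]SS => [[[]]][]S   [S ::= [ ]]
[[[]]][]S => [[[]]][]SS   [S ::= S S]
[[[]]][]SS => [[[]]][][]S   [S ::= [ ]]
[[[]]][][]S => [[[]]][][][]   [S ::= [ ]]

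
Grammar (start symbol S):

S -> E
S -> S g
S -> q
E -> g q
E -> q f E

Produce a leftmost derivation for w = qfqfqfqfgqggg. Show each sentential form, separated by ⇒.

S ⇒ Sg ⇒ Sgg ⇒ Sggg ⇒ Eggg ⇒ qfEggg ⇒ qfqfEggg ⇒ qfqfqfEggg ⇒ qfqfqfqfEggg ⇒ qfqfqfqfgqggg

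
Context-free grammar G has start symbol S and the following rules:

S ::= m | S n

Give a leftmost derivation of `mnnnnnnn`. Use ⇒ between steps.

S ⇒ Sn ⇒ Snn ⇒ Snnn ⇒ Snnnn ⇒ Snnnnn ⇒ Snnnnnn ⇒ Snnnnnnn ⇒ mnnnnnnn

S ⇒ Sn   [S ::= S n]
Sn ⇒ Snn   [S ::= S n]
Snn ⇒ Snnn   [S ::= S n]
Snnn ⇒ Snnnn   [S ::= S n]
Snnnn ⇒ Snnnnn   [S ::= S n]
Snnnnn ⇒ Snnnnnn   [S ::= S n]
Snnnnnn ⇒ Snnnnnnn   [S ::= S n]
Snnnnnnn ⇒ mnnnnnnn   [S ::= m]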